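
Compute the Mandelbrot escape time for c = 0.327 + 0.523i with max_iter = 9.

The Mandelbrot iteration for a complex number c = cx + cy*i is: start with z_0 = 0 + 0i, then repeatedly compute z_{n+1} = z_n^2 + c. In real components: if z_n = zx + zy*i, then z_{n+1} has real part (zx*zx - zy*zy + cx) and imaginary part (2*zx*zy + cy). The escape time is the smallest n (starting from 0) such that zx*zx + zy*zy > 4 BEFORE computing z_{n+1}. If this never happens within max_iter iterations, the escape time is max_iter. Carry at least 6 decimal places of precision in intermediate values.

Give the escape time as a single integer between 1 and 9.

z_0 = 0 + 0i, c = 0.3270 + 0.5230i
Iter 1: z = 0.3270 + 0.5230i, |z|^2 = 0.3805
Iter 2: z = 0.1604 + 0.8650i, |z|^2 = 0.7740
Iter 3: z = -0.3956 + 0.8005i, |z|^2 = 0.7973
Iter 4: z = -0.1573 + -0.1103i, |z|^2 = 0.0369
Iter 5: z = 0.3396 + 0.5577i, |z|^2 = 0.4264
Iter 6: z = 0.1313 + 0.9018i, |z|^2 = 0.8304
Iter 7: z = -0.4690 + 0.7598i, |z|^2 = 0.7972
Iter 8: z = -0.0303 + -0.1896i, |z|^2 = 0.0369

Answer: 9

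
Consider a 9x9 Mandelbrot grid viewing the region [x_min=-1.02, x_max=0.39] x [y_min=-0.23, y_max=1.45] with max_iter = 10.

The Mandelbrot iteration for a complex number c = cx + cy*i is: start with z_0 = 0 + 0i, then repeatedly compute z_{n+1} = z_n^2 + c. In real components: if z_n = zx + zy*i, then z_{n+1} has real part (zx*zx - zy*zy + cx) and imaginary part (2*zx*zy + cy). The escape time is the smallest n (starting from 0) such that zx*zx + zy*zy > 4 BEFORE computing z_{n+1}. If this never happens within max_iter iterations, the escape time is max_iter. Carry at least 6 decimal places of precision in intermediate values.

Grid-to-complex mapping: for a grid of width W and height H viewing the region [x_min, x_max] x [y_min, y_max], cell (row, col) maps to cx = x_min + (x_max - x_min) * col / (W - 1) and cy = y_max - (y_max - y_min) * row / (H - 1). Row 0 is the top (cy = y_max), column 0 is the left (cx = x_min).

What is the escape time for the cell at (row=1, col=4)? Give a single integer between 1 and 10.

Answer: 3

Derivation:
z_0 = 0 + 0i, c = -0.3150 + 1.2400i
Iter 1: z = -0.3150 + 1.2400i, |z|^2 = 1.6368
Iter 2: z = -1.7534 + 0.4588i, |z|^2 = 3.2848
Iter 3: z = 2.5488 + -0.3689i, |z|^2 = 6.6326
Escaped at iteration 3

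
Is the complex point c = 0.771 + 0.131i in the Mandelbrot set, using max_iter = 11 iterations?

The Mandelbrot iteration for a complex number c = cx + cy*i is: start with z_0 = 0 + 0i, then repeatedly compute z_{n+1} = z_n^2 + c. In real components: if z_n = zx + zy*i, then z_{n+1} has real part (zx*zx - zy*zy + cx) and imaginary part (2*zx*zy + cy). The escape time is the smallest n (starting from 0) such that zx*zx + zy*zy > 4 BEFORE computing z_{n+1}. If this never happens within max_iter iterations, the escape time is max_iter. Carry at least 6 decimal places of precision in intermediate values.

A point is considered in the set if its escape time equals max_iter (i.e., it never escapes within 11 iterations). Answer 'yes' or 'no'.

z_0 = 0 + 0i, c = 0.7710 + 0.1310i
Iter 1: z = 0.7710 + 0.1310i, |z|^2 = 0.6116
Iter 2: z = 1.3483 + 0.3330i, |z|^2 = 1.9287
Iter 3: z = 2.4780 + 1.0290i, |z|^2 = 7.1991
Escaped at iteration 3

Answer: no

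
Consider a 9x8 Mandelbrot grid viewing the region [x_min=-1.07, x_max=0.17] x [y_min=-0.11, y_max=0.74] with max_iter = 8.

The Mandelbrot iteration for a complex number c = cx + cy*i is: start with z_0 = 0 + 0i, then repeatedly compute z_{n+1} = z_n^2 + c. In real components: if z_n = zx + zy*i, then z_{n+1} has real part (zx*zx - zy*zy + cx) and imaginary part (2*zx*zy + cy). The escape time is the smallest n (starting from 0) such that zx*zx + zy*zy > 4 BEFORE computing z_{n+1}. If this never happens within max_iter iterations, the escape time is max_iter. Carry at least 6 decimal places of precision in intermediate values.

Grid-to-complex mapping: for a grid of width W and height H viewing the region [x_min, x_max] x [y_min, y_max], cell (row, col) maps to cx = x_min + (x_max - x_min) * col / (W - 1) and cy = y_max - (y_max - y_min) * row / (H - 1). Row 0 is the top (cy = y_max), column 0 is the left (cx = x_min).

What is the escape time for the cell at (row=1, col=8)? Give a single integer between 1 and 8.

Answer: 8

Derivation:
z_0 = 0 + 0i, c = 0.1700 + 0.6186i
Iter 1: z = 0.1700 + 0.6186i, |z|^2 = 0.4115
Iter 2: z = -0.1837 + 0.8289i, |z|^2 = 0.7208
Iter 3: z = -0.4833 + 0.3140i, |z|^2 = 0.3322
Iter 4: z = 0.3050 + 0.3151i, |z|^2 = 0.1923
Iter 5: z = 0.1637 + 0.8108i, |z|^2 = 0.6841
Iter 6: z = -0.4605 + 0.8841i, |z|^2 = 0.9937
Iter 7: z = -0.3995 + -0.1957i, |z|^2 = 0.1979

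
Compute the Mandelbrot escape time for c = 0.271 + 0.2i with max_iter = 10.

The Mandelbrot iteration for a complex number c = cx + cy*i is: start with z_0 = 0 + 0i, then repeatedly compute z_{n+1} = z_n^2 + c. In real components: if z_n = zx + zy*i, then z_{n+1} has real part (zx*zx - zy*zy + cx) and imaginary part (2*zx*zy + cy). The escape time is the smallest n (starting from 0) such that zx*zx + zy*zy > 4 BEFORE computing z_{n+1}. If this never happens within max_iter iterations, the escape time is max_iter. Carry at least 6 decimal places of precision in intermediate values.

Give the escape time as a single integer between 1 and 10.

Answer: 10

Derivation:
z_0 = 0 + 0i, c = 0.2710 + 0.2000i
Iter 1: z = 0.2710 + 0.2000i, |z|^2 = 0.1134
Iter 2: z = 0.3044 + 0.3084i, |z|^2 = 0.1878
Iter 3: z = 0.2686 + 0.3878i, |z|^2 = 0.2225
Iter 4: z = 0.1928 + 0.4083i, |z|^2 = 0.2039
Iter 5: z = 0.1415 + 0.3574i, |z|^2 = 0.1477
Iter 6: z = 0.1633 + 0.3011i, |z|^2 = 0.1173
Iter 7: z = 0.2070 + 0.2983i, |z|^2 = 0.1318
Iter 8: z = 0.2248 + 0.3235i, |z|^2 = 0.1552
Iter 9: z = 0.2169 + 0.3455i, |z|^2 = 0.1664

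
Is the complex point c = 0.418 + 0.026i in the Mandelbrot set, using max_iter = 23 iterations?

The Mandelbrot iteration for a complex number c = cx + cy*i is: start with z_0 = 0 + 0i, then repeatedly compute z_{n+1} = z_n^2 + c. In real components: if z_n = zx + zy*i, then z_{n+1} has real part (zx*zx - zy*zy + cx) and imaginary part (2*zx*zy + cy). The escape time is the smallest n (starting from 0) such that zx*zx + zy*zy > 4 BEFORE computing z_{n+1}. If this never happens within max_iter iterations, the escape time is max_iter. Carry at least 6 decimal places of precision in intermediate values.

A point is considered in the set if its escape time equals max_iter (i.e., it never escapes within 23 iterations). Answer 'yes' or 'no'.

Answer: no

Derivation:
z_0 = 0 + 0i, c = 0.4180 + 0.0260i
Iter 1: z = 0.4180 + 0.0260i, |z|^2 = 0.1754
Iter 2: z = 0.5920 + 0.0477i, |z|^2 = 0.3528
Iter 3: z = 0.7662 + 0.0825i, |z|^2 = 0.5939
Iter 4: z = 0.9983 + 0.1525i, |z|^2 = 1.0199
Iter 5: z = 1.3914 + 0.3304i, |z|^2 = 2.0451
Iter 6: z = 2.2448 + 0.9455i, |z|^2 = 5.9330
Escaped at iteration 6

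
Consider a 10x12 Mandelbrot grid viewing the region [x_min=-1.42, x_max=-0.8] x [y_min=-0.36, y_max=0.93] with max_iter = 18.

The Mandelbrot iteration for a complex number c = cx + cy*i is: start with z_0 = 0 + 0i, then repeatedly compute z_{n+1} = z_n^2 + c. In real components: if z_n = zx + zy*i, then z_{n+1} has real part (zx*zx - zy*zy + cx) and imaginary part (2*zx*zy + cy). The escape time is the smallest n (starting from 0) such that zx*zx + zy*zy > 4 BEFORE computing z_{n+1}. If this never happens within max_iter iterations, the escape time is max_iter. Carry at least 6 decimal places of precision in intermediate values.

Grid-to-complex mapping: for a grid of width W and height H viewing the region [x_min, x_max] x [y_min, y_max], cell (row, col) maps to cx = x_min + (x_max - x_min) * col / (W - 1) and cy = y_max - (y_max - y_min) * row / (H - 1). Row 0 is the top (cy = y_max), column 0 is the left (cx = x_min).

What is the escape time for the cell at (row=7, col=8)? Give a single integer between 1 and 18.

z_0 = 0 + 0i, c = -0.8689 + 0.1091i
Iter 1: z = -0.8689 + 0.1091i, |z|^2 = 0.7669
Iter 2: z = -0.1258 + -0.0805i, |z|^2 = 0.0223
Iter 3: z = -0.8595 + 0.1293i, |z|^2 = 0.7555
Iter 4: z = -0.1468 + -0.1133i, |z|^2 = 0.0344
Iter 5: z = -0.8602 + 0.1423i, |z|^2 = 0.7601
Iter 6: z = -0.1493 + -0.1358i, |z|^2 = 0.0407
Iter 7: z = -0.8650 + 0.1496i, |z|^2 = 0.7707
Iter 8: z = -0.1430 + -0.1498i, |z|^2 = 0.0429
Iter 9: z = -0.8709 + 0.1519i, |z|^2 = 0.7815
Iter 10: z = -0.1335 + -0.1555i, |z|^2 = 0.0420
Iter 11: z = -0.8752 + 0.1506i, |z|^2 = 0.7887
Iter 12: z = -0.1255 + -0.1546i, |z|^2 = 0.0396
Iter 13: z = -0.8770 + 0.1479i, |z|^2 = 0.7910
Iter 14: z = -0.1216 + -0.1503i, |z|^2 = 0.0374
Iter 15: z = -0.8767 + 0.1456i, |z|^2 = 0.7898
Iter 16: z = -0.1215 + -0.1463i, |z|^2 = 0.0362
Iter 17: z = -0.8755 + 0.1446i, |z|^2 = 0.7875

Answer: 18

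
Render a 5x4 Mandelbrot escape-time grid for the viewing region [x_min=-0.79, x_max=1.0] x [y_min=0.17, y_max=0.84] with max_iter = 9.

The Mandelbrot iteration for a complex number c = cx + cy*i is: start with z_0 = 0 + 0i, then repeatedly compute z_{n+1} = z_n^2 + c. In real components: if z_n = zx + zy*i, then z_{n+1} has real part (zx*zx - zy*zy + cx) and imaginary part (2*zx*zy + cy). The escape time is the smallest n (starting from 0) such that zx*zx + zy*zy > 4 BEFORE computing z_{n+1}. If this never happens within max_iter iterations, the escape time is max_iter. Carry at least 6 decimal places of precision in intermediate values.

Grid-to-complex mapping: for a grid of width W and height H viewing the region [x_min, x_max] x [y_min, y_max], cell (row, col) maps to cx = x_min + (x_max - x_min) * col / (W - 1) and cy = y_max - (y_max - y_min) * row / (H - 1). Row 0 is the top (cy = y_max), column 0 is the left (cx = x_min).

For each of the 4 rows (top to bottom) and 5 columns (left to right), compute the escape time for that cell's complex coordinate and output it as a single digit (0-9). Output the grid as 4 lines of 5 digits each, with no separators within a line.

Answer: 46532
59932
89942
99942

Derivation:
(row=0, col=0): c = -0.7900 + 0.8400i → escape time 4
(row=0, col=1): c = -0.3425 + 0.8400i → escape time 6
(row=0, col=2): c = 0.1050 + 0.8400i → escape time 5
(row=0, col=3): c = 0.5525 + 0.8400i → escape time 3
(row=0, col=4): c = 1.0000 + 0.8400i → escape time 2
(row=1, col=0): c = -0.7900 + 0.6167i → escape time 5
(row=1, col=1): c = -0.3425 + 0.6167i → escape time 9
(row=1, col=2): c = 0.1050 + 0.6167i → escape time 9
(row=1, col=3): c = 0.5525 + 0.6167i → escape time 3
(row=1, col=4): c = 1.0000 + 0.6167i → escape time 2
(row=2, col=0): c = -0.7900 + 0.3933i → escape time 8
(row=2, col=1): c = -0.3425 + 0.3933i → escape time 9
(row=2, col=2): c = 0.1050 + 0.3933i → escape time 9
(row=2, col=3): c = 0.5525 + 0.3933i → escape time 4
(row=2, col=4): c = 1.0000 + 0.3933i → escape time 2
(row=3, col=0): c = -0.7900 + 0.1700i → escape time 9
(row=3, col=1): c = -0.3425 + 0.1700i → escape time 9
(row=3, col=2): c = 0.1050 + 0.1700i → escape time 9
(row=3, col=3): c = 0.5525 + 0.1700i → escape time 4
(row=3, col=4): c = 1.0000 + 0.1700i → escape time 2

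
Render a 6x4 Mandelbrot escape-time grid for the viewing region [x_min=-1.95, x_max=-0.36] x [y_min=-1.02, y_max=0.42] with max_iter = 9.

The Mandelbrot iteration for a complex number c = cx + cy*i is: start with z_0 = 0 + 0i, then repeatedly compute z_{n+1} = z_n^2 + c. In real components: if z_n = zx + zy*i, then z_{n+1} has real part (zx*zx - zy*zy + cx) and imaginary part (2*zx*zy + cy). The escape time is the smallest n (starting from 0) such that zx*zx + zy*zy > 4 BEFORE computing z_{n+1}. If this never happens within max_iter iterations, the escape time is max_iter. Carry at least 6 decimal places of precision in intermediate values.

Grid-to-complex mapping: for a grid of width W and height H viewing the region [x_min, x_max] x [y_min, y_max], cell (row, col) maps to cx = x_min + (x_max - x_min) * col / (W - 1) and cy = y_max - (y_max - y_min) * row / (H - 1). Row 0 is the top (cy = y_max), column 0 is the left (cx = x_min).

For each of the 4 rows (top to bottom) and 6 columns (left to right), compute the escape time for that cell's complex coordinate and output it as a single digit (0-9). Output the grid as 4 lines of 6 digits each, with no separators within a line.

Answer: 236699
569999
133579
123335

Derivation:
(row=0, col=0): c = -1.9500 + 0.4200i → escape time 2
(row=0, col=1): c = -1.6320 + 0.4200i → escape time 3
(row=0, col=2): c = -1.3140 + 0.4200i → escape time 6
(row=0, col=3): c = -0.9960 + 0.4200i → escape time 6
(row=0, col=4): c = -0.6780 + 0.4200i → escape time 9
(row=0, col=5): c = -0.3600 + 0.4200i → escape time 9
(row=1, col=0): c = -1.9500 + -0.0600i → escape time 5
(row=1, col=1): c = -1.6320 + -0.0600i → escape time 6
(row=1, col=2): c = -1.3140 + -0.0600i → escape time 9
(row=1, col=3): c = -0.9960 + -0.0600i → escape time 9
(row=1, col=4): c = -0.6780 + -0.0600i → escape time 9
(row=1, col=5): c = -0.3600 + -0.0600i → escape time 9
(row=2, col=0): c = -1.9500 + -0.5400i → escape time 1
(row=2, col=1): c = -1.6320 + -0.5400i → escape time 3
(row=2, col=2): c = -1.3140 + -0.5400i → escape time 3
(row=2, col=3): c = -0.9960 + -0.5400i → escape time 5
(row=2, col=4): c = -0.6780 + -0.5400i → escape time 7
(row=2, col=5): c = -0.3600 + -0.5400i → escape time 9
(row=3, col=0): c = -1.9500 + -1.0200i → escape time 1
(row=3, col=1): c = -1.6320 + -1.0200i → escape time 2
(row=3, col=2): c = -1.3140 + -1.0200i → escape time 3
(row=3, col=3): c = -0.9960 + -1.0200i → escape time 3
(row=3, col=4): c = -0.6780 + -1.0200i → escape time 3
(row=3, col=5): c = -0.3600 + -1.0200i → escape time 5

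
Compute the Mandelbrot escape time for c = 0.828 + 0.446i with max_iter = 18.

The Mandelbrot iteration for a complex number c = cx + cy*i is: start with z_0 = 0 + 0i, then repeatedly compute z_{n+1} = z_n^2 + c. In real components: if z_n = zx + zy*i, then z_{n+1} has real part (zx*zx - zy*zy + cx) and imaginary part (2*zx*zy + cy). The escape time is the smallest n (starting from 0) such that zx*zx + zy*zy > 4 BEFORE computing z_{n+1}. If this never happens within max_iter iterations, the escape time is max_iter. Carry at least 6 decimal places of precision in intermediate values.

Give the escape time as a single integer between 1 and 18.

Answer: 3

Derivation:
z_0 = 0 + 0i, c = 0.8280 + 0.4460i
Iter 1: z = 0.8280 + 0.4460i, |z|^2 = 0.8845
Iter 2: z = 1.3147 + 1.1846i, |z|^2 = 3.1316
Iter 3: z = 1.1531 + 3.5606i, |z|^2 = 14.0079
Escaped at iteration 3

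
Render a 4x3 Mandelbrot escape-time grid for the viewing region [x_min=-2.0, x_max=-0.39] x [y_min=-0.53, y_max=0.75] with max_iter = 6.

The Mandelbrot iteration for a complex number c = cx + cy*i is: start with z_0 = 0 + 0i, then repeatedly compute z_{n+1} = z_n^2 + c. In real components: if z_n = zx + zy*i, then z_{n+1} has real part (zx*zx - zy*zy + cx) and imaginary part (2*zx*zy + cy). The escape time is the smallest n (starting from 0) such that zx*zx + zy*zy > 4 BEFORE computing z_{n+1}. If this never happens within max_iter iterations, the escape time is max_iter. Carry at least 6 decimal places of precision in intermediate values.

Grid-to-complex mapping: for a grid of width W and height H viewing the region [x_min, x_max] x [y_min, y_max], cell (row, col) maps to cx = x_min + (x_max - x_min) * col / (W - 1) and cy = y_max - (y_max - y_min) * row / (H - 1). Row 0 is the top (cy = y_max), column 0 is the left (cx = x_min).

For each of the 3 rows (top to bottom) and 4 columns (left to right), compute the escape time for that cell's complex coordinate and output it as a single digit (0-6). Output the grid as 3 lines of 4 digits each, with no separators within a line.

Answer: 1346
1666
1356

Derivation:
(row=0, col=0): c = -2.0000 + 0.7500i → escape time 1
(row=0, col=1): c = -1.4633 + 0.7500i → escape time 3
(row=0, col=2): c = -0.9267 + 0.7500i → escape time 4
(row=0, col=3): c = -0.3900 + 0.7500i → escape time 6
(row=1, col=0): c = -2.0000 + 0.1100i → escape time 1
(row=1, col=1): c = -1.4633 + 0.1100i → escape time 6
(row=1, col=2): c = -0.9267 + 0.1100i → escape time 6
(row=1, col=3): c = -0.3900 + 0.1100i → escape time 6
(row=2, col=0): c = -2.0000 + -0.5300i → escape time 1
(row=2, col=1): c = -1.4633 + -0.5300i → escape time 3
(row=2, col=2): c = -0.9267 + -0.5300i → escape time 5
(row=2, col=3): c = -0.3900 + -0.5300i → escape time 6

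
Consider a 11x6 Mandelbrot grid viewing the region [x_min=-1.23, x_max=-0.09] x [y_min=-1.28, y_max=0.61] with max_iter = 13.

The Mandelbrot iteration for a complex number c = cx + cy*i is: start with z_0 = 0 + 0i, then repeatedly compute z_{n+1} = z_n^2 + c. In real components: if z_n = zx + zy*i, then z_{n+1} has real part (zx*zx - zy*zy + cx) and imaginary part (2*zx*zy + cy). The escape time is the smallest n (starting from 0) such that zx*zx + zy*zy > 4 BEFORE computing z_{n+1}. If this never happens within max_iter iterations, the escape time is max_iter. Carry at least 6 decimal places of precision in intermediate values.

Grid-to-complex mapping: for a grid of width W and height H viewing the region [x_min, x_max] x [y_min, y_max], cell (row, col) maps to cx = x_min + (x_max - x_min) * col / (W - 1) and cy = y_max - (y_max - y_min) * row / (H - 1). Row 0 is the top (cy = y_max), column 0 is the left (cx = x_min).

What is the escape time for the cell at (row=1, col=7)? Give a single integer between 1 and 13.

z_0 = 0 + 0i, c = -0.4320 + 0.2320i
Iter 1: z = -0.4320 + 0.2320i, |z|^2 = 0.2404
Iter 2: z = -0.2992 + 0.0316i, |z|^2 = 0.0905
Iter 3: z = -0.3435 + 0.2131i, |z|^2 = 0.1634
Iter 4: z = -0.3594 + 0.0856i, |z|^2 = 0.1365
Iter 5: z = -0.3101 + 0.1705i, |z|^2 = 0.1252
Iter 6: z = -0.3649 + 0.1263i, |z|^2 = 0.1491
Iter 7: z = -0.3148 + 0.1399i, |z|^2 = 0.1187
Iter 8: z = -0.3525 + 0.1439i, |z|^2 = 0.1449
Iter 9: z = -0.3285 + 0.1305i, |z|^2 = 0.1249
Iter 10: z = -0.3411 + 0.1462i, |z|^2 = 0.1378
Iter 11: z = -0.3370 + 0.1322i, |z|^2 = 0.1311
Iter 12: z = -0.3359 + 0.1429i, |z|^2 = 0.1332

Answer: 13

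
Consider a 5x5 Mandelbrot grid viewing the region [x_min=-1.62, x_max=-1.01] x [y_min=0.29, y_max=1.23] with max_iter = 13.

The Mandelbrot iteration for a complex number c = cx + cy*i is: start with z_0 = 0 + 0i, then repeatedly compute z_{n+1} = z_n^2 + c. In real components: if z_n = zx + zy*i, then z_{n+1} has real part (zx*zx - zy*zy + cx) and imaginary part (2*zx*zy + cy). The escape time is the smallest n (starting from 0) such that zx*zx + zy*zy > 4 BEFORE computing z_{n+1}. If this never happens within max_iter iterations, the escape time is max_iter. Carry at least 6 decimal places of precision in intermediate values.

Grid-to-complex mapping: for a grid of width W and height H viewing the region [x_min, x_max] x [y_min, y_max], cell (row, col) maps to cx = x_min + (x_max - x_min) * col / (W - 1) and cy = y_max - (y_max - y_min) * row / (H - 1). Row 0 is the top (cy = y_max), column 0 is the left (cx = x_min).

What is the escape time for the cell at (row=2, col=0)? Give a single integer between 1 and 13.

Answer: 3

Derivation:
z_0 = 0 + 0i, c = -1.6200 + 0.7600i
Iter 1: z = -1.6200 + 0.7600i, |z|^2 = 3.2020
Iter 2: z = 0.4268 + -1.7024i, |z|^2 = 3.0803
Iter 3: z = -4.3360 + -0.6932i, |z|^2 = 19.2814
Escaped at iteration 3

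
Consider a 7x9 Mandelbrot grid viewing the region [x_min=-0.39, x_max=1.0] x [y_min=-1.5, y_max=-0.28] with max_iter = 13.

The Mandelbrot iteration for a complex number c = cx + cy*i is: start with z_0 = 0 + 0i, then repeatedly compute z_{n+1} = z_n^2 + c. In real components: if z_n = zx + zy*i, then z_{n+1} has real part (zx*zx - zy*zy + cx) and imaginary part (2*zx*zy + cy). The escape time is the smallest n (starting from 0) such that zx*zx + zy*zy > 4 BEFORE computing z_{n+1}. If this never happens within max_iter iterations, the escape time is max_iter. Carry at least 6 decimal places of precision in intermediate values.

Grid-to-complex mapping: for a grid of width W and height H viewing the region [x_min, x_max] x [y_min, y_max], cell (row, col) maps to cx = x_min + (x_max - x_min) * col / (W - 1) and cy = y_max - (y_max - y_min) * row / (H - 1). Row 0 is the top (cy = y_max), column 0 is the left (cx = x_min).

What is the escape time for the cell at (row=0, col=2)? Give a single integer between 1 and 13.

z_0 = 0 + 0i, c = 0.0733 + -0.2800i
Iter 1: z = 0.0733 + -0.2800i, |z|^2 = 0.0838
Iter 2: z = 0.0003 + -0.3211i, |z|^2 = 0.1031
Iter 3: z = -0.0298 + -0.2802i, |z|^2 = 0.0794
Iter 4: z = -0.0043 + -0.2633i, |z|^2 = 0.0694
Iter 5: z = 0.0040 + -0.2777i, |z|^2 = 0.0772
Iter 6: z = -0.0038 + -0.2822i, |z|^2 = 0.0797
Iter 7: z = -0.0063 + -0.2779i, |z|^2 = 0.0772
Iter 8: z = -0.0038 + -0.2765i, |z|^2 = 0.0765
Iter 9: z = -0.0031 + -0.2779i, |z|^2 = 0.0772
Iter 10: z = -0.0039 + -0.2783i, |z|^2 = 0.0775
Iter 11: z = -0.0041 + -0.2778i, |z|^2 = 0.0772
Iter 12: z = -0.0038 + -0.2777i, |z|^2 = 0.0771

Answer: 13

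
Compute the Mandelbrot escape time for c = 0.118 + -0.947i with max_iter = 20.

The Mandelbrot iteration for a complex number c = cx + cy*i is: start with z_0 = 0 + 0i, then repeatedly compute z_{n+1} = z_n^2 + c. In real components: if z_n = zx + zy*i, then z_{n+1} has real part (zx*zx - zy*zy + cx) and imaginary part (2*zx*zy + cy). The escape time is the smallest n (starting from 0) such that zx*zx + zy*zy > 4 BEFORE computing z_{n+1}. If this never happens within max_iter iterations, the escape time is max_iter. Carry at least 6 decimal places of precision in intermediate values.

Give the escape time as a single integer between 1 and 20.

Answer: 4

Derivation:
z_0 = 0 + 0i, c = 0.1180 + -0.9470i
Iter 1: z = 0.1180 + -0.9470i, |z|^2 = 0.9107
Iter 2: z = -0.7649 + -1.1705i, |z|^2 = 1.9551
Iter 3: z = -0.6670 + 0.8436i, |z|^2 = 1.1565
Iter 4: z = -0.1487 + -2.0723i, |z|^2 = 4.3167
Escaped at iteration 4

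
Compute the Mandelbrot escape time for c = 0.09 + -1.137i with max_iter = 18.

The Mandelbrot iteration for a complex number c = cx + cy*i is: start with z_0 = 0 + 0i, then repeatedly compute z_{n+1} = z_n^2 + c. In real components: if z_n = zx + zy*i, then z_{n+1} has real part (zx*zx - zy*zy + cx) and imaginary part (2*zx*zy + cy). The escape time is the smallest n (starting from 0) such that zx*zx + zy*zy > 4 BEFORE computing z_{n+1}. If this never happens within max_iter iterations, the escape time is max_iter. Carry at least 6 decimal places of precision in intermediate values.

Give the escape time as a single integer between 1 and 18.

Answer: 3

Derivation:
z_0 = 0 + 0i, c = 0.0900 + -1.1370i
Iter 1: z = 0.0900 + -1.1370i, |z|^2 = 1.3009
Iter 2: z = -1.1947 + -1.3417i, |z|^2 = 3.2273
Iter 3: z = -0.2828 + 2.0687i, |z|^2 = 4.3594
Escaped at iteration 3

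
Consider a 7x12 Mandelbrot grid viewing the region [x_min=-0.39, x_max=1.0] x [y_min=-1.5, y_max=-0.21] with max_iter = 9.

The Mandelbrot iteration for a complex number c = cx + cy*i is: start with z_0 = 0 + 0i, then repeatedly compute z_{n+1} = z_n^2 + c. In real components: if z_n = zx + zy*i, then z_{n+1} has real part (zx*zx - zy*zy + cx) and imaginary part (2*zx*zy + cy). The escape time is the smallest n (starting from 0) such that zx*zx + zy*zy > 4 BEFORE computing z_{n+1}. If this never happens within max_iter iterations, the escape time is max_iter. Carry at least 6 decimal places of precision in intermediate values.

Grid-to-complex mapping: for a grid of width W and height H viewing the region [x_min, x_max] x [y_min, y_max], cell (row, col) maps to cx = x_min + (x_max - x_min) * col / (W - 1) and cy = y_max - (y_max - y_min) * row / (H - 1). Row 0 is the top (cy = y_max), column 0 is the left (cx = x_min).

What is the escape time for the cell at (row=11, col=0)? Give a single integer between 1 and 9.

z_0 = 0 + 0i, c = -0.3900 + -1.5000i
Iter 1: z = -0.3900 + -1.5000i, |z|^2 = 2.4021
Iter 2: z = -2.4879 + -0.3300i, |z|^2 = 6.2985
Escaped at iteration 2

Answer: 2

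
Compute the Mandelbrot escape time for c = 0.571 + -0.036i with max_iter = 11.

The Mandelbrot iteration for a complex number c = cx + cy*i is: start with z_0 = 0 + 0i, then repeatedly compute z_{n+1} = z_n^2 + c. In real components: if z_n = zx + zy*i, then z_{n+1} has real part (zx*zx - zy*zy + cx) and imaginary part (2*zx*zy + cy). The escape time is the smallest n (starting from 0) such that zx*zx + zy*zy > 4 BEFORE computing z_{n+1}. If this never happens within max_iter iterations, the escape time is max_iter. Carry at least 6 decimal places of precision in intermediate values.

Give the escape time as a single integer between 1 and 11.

z_0 = 0 + 0i, c = 0.5710 + -0.0360i
Iter 1: z = 0.5710 + -0.0360i, |z|^2 = 0.3273
Iter 2: z = 0.8957 + -0.0771i, |z|^2 = 0.8083
Iter 3: z = 1.3674 + -0.1741i, |z|^2 = 1.9001
Iter 4: z = 2.4105 + -0.5123i, |z|^2 = 6.0729
Escaped at iteration 4

Answer: 4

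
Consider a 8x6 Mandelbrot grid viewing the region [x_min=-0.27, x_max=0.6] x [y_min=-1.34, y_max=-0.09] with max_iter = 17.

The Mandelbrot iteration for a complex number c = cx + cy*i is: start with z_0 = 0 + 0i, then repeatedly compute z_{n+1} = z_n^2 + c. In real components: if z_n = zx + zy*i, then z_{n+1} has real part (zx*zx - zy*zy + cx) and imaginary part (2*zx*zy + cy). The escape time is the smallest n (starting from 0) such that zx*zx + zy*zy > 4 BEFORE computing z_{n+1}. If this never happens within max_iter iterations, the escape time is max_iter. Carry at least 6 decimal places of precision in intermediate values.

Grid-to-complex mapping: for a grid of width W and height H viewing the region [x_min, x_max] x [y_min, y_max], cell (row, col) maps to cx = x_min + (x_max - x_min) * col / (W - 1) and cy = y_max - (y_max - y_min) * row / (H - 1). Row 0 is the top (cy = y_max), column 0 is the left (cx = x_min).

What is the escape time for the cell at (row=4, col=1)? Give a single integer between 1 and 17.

z_0 = 0 + 0i, c = -0.1457 + -1.0900i
Iter 1: z = -0.1457 + -1.0900i, |z|^2 = 1.2093
Iter 2: z = -1.3126 + -0.7723i, |z|^2 = 2.3194
Iter 3: z = 0.9806 + 0.9375i, |z|^2 = 1.8406
Iter 4: z = -0.0630 + 0.7488i, |z|^2 = 0.5646
Iter 5: z = -0.7024 + -1.1844i, |z|^2 = 1.8960
Iter 6: z = -1.0551 + 0.5737i, |z|^2 = 1.4424
Iter 7: z = 0.6383 + -2.3007i, |z|^2 = 5.7005
Escaped at iteration 7

Answer: 7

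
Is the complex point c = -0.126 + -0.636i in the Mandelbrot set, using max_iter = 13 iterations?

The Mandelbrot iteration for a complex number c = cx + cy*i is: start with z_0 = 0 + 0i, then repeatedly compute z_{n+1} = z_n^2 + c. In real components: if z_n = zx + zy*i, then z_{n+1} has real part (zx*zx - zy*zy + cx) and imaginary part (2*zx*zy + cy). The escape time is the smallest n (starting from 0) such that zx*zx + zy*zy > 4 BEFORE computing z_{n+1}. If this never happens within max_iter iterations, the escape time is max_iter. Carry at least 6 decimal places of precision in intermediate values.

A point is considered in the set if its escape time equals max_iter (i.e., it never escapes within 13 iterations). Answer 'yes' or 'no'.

Answer: yes

Derivation:
z_0 = 0 + 0i, c = -0.1260 + -0.6360i
Iter 1: z = -0.1260 + -0.6360i, |z|^2 = 0.4204
Iter 2: z = -0.5146 + -0.4757i, |z|^2 = 0.4912
Iter 3: z = -0.0875 + -0.1464i, |z|^2 = 0.0291
Iter 4: z = -0.1398 + -0.6104i, |z|^2 = 0.3921
Iter 5: z = -0.4790 + -0.4654i, |z|^2 = 0.4461
Iter 6: z = -0.1131 + -0.1901i, |z|^2 = 0.0489
Iter 7: z = -0.1494 + -0.5930i, |z|^2 = 0.3740
Iter 8: z = -0.4553 + -0.4589i, |z|^2 = 0.4179
Iter 9: z = -0.1292 + -0.2181i, |z|^2 = 0.0643
Iter 10: z = -0.1569 + -0.5796i, |z|^2 = 0.3606
Iter 11: z = -0.4374 + -0.4541i, |z|^2 = 0.3975
Iter 12: z = -0.1410 + -0.2388i, |z|^2 = 0.0769
Did not escape in 13 iterations → in set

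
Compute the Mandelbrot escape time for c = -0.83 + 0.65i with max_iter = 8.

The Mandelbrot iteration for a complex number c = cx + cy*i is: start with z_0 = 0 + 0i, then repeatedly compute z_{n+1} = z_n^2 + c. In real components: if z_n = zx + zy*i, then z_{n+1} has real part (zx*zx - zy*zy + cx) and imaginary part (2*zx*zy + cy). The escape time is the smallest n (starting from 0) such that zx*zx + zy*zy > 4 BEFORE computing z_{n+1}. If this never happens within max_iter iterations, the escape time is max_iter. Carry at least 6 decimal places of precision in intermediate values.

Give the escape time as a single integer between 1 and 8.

Answer: 5

Derivation:
z_0 = 0 + 0i, c = -0.8300 + 0.6500i
Iter 1: z = -0.8300 + 0.6500i, |z|^2 = 1.1114
Iter 2: z = -0.5636 + -0.4290i, |z|^2 = 0.5017
Iter 3: z = -0.6964 + 1.1336i, |z|^2 = 1.7699
Iter 4: z = -1.6300 + -0.9288i, |z|^2 = 3.5197
Iter 5: z = 0.9642 + 3.6780i, |z|^2 = 14.4573
Escaped at iteration 5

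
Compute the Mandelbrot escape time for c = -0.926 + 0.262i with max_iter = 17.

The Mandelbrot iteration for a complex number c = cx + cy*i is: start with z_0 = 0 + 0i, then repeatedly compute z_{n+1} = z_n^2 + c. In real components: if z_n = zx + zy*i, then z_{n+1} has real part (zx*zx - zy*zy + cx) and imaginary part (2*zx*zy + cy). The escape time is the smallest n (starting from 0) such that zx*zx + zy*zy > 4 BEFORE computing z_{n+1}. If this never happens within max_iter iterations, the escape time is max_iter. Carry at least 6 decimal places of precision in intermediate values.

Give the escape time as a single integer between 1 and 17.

z_0 = 0 + 0i, c = -0.9260 + 0.2620i
Iter 1: z = -0.9260 + 0.2620i, |z|^2 = 0.9261
Iter 2: z = -0.1372 + -0.2232i, |z|^2 = 0.0686
Iter 3: z = -0.9570 + 0.3232i, |z|^2 = 1.0204
Iter 4: z = -0.1146 + -0.3567i, |z|^2 = 0.1404
Iter 5: z = -1.0401 + 0.3438i, |z|^2 = 1.2000
Iter 6: z = 0.0376 + -0.4531i, |z|^2 = 0.2067
Iter 7: z = -1.1299 + 0.2279i, |z|^2 = 1.3285
Iter 8: z = 0.2987 + -0.2530i, |z|^2 = 0.1532
Iter 9: z = -0.9008 + 0.1109i, |z|^2 = 0.8238
Iter 10: z = -0.1268 + 0.0622i, |z|^2 = 0.0200
Iter 11: z = -0.9138 + 0.2462i, |z|^2 = 0.8956
Iter 12: z = -0.1516 + -0.1880i, |z|^2 = 0.0583
Iter 13: z = -0.9384 + 0.3190i, |z|^2 = 0.9823
Iter 14: z = -0.1473 + -0.3367i, |z|^2 = 0.1350
Iter 15: z = -1.0177 + 0.3611i, |z|^2 = 1.1660
Iter 16: z = -0.0208 + -0.4730i, |z|^2 = 0.2242

Answer: 17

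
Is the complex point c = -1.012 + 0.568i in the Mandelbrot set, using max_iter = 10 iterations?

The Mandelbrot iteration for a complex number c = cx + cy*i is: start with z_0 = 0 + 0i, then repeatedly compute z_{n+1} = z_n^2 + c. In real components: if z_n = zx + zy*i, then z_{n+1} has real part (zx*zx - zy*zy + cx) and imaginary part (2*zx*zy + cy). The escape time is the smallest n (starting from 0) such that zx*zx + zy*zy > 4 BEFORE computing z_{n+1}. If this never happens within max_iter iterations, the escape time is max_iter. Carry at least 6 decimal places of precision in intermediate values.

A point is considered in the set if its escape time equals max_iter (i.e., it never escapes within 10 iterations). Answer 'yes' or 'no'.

z_0 = 0 + 0i, c = -1.0120 + 0.5680i
Iter 1: z = -1.0120 + 0.5680i, |z|^2 = 1.3468
Iter 2: z = -0.3105 + -0.5816i, |z|^2 = 0.4347
Iter 3: z = -1.2539 + 0.9292i, |z|^2 = 2.4356
Iter 4: z = -0.3031 + -1.7622i, |z|^2 = 3.1971
Iter 5: z = -4.0254 + 1.6362i, |z|^2 = 18.8808
Escaped at iteration 5

Answer: no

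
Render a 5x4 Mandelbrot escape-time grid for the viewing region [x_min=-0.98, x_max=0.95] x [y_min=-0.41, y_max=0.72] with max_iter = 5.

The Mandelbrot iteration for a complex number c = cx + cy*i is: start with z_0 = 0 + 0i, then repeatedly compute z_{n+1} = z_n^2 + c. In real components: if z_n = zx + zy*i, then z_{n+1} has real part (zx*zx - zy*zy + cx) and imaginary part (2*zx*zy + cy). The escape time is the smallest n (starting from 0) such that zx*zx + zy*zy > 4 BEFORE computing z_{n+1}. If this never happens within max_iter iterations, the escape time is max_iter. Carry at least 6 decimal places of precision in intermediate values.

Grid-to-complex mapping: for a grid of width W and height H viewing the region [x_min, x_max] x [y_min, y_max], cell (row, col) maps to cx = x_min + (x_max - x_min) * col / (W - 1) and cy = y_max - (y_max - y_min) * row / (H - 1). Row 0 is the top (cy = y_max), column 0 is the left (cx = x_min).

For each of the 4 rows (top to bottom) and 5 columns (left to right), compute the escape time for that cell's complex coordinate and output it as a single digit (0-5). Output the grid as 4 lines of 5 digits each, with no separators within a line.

Answer: 45542
55552
55553
55552

Derivation:
(row=0, col=0): c = -0.9800 + 0.7200i → escape time 4
(row=0, col=1): c = -0.4975 + 0.7200i → escape time 5
(row=0, col=2): c = -0.0150 + 0.7200i → escape time 5
(row=0, col=3): c = 0.4675 + 0.7200i → escape time 4
(row=0, col=4): c = 0.9500 + 0.7200i → escape time 2
(row=1, col=0): c = -0.9800 + 0.3433i → escape time 5
(row=1, col=1): c = -0.4975 + 0.3433i → escape time 5
(row=1, col=2): c = -0.0150 + 0.3433i → escape time 5
(row=1, col=3): c = 0.4675 + 0.3433i → escape time 5
(row=1, col=4): c = 0.9500 + 0.3433i → escape time 2
(row=2, col=0): c = -0.9800 + -0.0333i → escape time 5
(row=2, col=1): c = -0.4975 + -0.0333i → escape time 5
(row=2, col=2): c = -0.0150 + -0.0333i → escape time 5
(row=2, col=3): c = 0.4675 + -0.0333i → escape time 5
(row=2, col=4): c = 0.9500 + -0.0333i → escape time 3
(row=3, col=0): c = -0.9800 + -0.4100i → escape time 5
(row=3, col=1): c = -0.4975 + -0.4100i → escape time 5
(row=3, col=2): c = -0.0150 + -0.4100i → escape time 5
(row=3, col=3): c = 0.4675 + -0.4100i → escape time 5
(row=3, col=4): c = 0.9500 + -0.4100i → escape time 2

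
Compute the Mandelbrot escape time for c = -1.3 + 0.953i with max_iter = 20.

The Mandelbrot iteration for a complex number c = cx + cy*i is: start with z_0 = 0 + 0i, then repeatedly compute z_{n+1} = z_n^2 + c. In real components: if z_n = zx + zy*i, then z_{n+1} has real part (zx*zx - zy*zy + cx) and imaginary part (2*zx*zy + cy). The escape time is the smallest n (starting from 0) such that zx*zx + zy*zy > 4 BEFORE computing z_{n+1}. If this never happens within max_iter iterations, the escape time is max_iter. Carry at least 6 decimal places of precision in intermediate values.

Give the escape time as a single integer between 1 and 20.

Answer: 3

Derivation:
z_0 = 0 + 0i, c = -1.3000 + 0.9530i
Iter 1: z = -1.3000 + 0.9530i, |z|^2 = 2.5982
Iter 2: z = -0.5182 + -1.5248i, |z|^2 = 2.5936
Iter 3: z = -3.3565 + 2.5333i, |z|^2 = 17.6837
Escaped at iteration 3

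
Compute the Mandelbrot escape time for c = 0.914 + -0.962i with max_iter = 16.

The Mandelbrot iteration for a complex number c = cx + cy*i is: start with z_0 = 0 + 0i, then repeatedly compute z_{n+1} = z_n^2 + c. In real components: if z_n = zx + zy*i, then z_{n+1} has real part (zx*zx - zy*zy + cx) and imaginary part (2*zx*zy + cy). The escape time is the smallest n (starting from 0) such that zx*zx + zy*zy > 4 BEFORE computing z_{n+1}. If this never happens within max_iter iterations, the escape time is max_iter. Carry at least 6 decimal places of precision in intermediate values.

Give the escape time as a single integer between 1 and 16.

Answer: 2

Derivation:
z_0 = 0 + 0i, c = 0.9140 + -0.9620i
Iter 1: z = 0.9140 + -0.9620i, |z|^2 = 1.7608
Iter 2: z = 0.8240 + -2.7205i, |z|^2 = 8.0802
Escaped at iteration 2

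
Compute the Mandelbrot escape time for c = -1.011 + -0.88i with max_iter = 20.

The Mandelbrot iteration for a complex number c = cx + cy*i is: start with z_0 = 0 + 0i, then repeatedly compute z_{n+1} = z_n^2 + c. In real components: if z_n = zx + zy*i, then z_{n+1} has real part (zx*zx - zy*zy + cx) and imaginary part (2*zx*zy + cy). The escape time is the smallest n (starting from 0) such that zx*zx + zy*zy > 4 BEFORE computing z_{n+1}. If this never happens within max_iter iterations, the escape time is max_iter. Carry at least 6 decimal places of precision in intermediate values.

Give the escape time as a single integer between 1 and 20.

z_0 = 0 + 0i, c = -1.0110 + -0.8800i
Iter 1: z = -1.0110 + -0.8800i, |z|^2 = 1.7965
Iter 2: z = -0.7633 + 0.8994i, |z|^2 = 1.3914
Iter 3: z = -1.2373 + -2.2529i, |z|^2 = 6.6065
Escaped at iteration 3

Answer: 3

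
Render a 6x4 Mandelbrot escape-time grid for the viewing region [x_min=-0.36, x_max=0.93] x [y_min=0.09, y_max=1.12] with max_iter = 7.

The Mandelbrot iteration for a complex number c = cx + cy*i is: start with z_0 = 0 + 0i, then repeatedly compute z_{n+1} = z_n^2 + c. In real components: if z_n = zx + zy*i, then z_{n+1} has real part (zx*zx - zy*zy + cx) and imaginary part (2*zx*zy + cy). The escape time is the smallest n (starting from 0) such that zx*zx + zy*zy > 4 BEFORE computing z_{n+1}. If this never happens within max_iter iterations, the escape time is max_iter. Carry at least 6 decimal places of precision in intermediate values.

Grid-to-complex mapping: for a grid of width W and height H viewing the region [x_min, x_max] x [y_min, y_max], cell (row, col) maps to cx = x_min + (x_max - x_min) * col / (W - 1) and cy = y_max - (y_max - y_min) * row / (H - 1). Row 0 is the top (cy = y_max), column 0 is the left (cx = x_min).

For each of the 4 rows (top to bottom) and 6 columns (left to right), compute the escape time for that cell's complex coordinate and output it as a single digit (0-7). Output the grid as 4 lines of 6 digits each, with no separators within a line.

(row=0, col=0): c = -0.3600 + 1.1200i → escape time 4
(row=0, col=1): c = -0.1020 + 1.1200i → escape time 5
(row=0, col=2): c = 0.1560 + 1.1200i → escape time 3
(row=0, col=3): c = 0.4140 + 1.1200i → escape time 2
(row=0, col=4): c = 0.6720 + 1.1200i → escape time 2
(row=0, col=5): c = 0.9300 + 1.1200i → escape time 2
(row=1, col=0): c = -0.3600 + 0.7767i → escape time 7
(row=1, col=1): c = -0.1020 + 0.7767i → escape time 7
(row=1, col=2): c = 0.1560 + 0.7767i → escape time 6
(row=1, col=3): c = 0.4140 + 0.7767i → escape time 4
(row=1, col=4): c = 0.6720 + 0.7767i → escape time 3
(row=1, col=5): c = 0.9300 + 0.7767i → escape time 2
(row=2, col=0): c = -0.3600 + 0.4333i → escape time 7
(row=2, col=1): c = -0.1020 + 0.4333i → escape time 7
(row=2, col=2): c = 0.1560 + 0.4333i → escape time 7
(row=2, col=3): c = 0.4140 + 0.4333i → escape time 7
(row=2, col=4): c = 0.6720 + 0.4333i → escape time 3
(row=2, col=5): c = 0.9300 + 0.4333i → escape time 2
(row=3, col=0): c = -0.3600 + 0.0900i → escape time 7
(row=3, col=1): c = -0.1020 + 0.0900i → escape time 7
(row=3, col=2): c = 0.1560 + 0.0900i → escape time 7
(row=3, col=3): c = 0.4140 + 0.0900i → escape time 7
(row=3, col=4): c = 0.6720 + 0.0900i → escape time 4
(row=3, col=5): c = 0.9300 + 0.0900i → escape time 3

Answer: 453222
776432
777732
777743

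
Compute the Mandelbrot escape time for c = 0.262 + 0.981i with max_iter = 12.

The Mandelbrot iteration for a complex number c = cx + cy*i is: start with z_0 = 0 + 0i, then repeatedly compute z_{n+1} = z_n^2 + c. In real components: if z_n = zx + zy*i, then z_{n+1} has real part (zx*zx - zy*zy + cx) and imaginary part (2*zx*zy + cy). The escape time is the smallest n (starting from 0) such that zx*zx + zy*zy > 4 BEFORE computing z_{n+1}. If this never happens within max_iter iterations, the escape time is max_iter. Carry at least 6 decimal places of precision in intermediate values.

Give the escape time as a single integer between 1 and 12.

Answer: 4

Derivation:
z_0 = 0 + 0i, c = 0.2620 + 0.9810i
Iter 1: z = 0.2620 + 0.9810i, |z|^2 = 1.0310
Iter 2: z = -0.6317 + 1.4950i, |z|^2 = 2.6342
Iter 3: z = -1.5741 + -0.9079i, |z|^2 = 3.3020
Iter 4: z = 1.9155 + 3.8392i, |z|^2 = 18.4086
Escaped at iteration 4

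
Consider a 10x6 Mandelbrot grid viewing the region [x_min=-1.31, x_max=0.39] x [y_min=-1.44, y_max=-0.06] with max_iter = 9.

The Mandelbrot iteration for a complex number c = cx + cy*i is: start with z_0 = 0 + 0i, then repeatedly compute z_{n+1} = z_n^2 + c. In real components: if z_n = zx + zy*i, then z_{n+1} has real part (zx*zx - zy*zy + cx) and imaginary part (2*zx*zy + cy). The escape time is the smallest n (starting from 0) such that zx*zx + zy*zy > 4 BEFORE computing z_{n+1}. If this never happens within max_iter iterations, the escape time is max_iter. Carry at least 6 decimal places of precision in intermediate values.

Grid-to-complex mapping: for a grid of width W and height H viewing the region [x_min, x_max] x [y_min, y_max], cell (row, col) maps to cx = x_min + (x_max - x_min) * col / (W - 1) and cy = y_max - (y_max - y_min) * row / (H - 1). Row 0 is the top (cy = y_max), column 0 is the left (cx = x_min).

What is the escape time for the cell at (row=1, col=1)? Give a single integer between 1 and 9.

z_0 = 0 + 0i, c = -1.1211 + -0.3360i
Iter 1: z = -1.1211 + -0.3360i, |z|^2 = 1.3698
Iter 2: z = 0.0229 + 0.4174i, |z|^2 = 0.1747
Iter 3: z = -1.2948 + -0.3169i, |z|^2 = 1.7769
Iter 4: z = 0.4550 + 0.4846i, |z|^2 = 0.4419
Iter 5: z = -1.1490 + 0.1050i, |z|^2 = 1.3312
Iter 6: z = 0.1880 + -0.5773i, |z|^2 = 0.3686
Iter 7: z = -1.4190 + -0.5531i, |z|^2 = 2.3194
Iter 8: z = 0.5865 + 1.2337i, |z|^2 = 1.8660

Answer: 9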